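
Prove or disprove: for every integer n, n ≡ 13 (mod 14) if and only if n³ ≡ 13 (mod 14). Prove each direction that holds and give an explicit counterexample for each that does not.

Not equivalent: only (⇒) holds.

(→) Suppose n ≡ 13 (mod 14). Write n = 14j + 13. Then (14j + 13)³ = 2744j³ + 7644j² + 7098j + 2197 = 14(196j³ + 546j² + 507j + 156) + 13, so n³ ≡ 13 (mod 14).

(←) This fails: take n = 3. Then 3³ = 27 ≡ 13 (mod 14), yet 3 ≡ 3 (mod 14), not 13.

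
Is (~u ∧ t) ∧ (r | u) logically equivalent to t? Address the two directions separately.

(←) This fails. Under t = T, u = F, r = F, the left side is false but the right side is true.

(→) Assume the antecedent. If t is true, t reduces to true regardless of the other variables. If t is false, the antecedent cannot hold. Either way t holds.

(⇒) holds; (⇐) fails.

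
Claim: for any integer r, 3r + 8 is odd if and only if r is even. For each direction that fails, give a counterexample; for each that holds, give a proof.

Neither direction holds.

(→) This fails: r = 5 gives 3r + 8 = 23, which is odd, but 5 is odd, not even.

(←) This also fails: r = 4 is even, but 3r + 8 = 20 is even, not odd.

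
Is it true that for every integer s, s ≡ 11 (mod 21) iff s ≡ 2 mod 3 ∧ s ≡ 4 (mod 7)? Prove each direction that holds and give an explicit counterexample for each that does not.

(⟹) Suppose s ≡ 11 (mod 21); write s = 21j + 11. Since 3 ∣ 21, reducing mod 3 gives s ≡ 11 ≡ 2 (mod 3); since 7 ∣ 21, reducing mod 7 gives s ≡ 11 ≡ 4 (mod 7).

(⟸) Conversely, if s ≡ 2 (mod 3) and s ≡ 4 (mod 7), then by the Chinese remainder theorem s ≡ 11 (mod 21). This is exactly s ≡ 11 (mod 21).

Both implications hold.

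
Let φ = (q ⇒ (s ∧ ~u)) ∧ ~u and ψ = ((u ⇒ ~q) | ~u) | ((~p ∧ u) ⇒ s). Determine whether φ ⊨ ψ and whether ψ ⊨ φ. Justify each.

(⟹) Assume the antecedent. If q is true, the antecedent forces (p = F, q = T, u = F, s = T) or (p = T, q = T, u = F, s = T), and the consequent holds there. If q is false, the consequent reduces to true regardless of the other variables. Either way the consequent holds.

(⟸) This fails. Under p = F, q = T, u = F, s = F, the left side is false but the right side is true.

Not equivalent: only (⇒) holds.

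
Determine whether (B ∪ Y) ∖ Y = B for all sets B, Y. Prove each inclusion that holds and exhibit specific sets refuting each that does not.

Forward inclusion. Let x ∈ (B ∪ Y) ∖ Y. Then x ∈ B and x ∉ Y, from which x ∈ B.

Reverse inclusion. This inclusion fails. Take B = {1}, Y = {1}; then 1 ∈ B but 1 ∉ (B ∪ Y) ∖ Y.

The sets are not equal: only the forward inclusion holds.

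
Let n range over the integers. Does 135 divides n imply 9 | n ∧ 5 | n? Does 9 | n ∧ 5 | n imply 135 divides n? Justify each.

Not equivalent: only (⇒) holds.

(→) If 135 ∣ n, write n = 135q. Since 135 = 15·9, n = 9·(15q), so 9 ∣ n; and since 135 = 27·5, n = 5·(27q), so 5 ∣ n.

(←) This fails: take n = 45. Both 9 ∣ 45 and 5 ∣ 45, yet 45 is not a multiple of 135 (since 45 = 0·135 + 45), so 135 ∤ 45.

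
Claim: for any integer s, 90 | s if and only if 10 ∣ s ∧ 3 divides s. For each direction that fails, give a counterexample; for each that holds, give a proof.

(⟹) If 90 ∣ s, write s = 90q. Since 90 = 9·10, s = 10·(9q), so 10 ∣ s; and since 90 = 30·3, s = 3·(30q), so 3 ∣ s.

(⟸) This fails: take s = 30. Both 10 ∣ 30 and 3 ∣ 30, yet 30 is not a multiple of 90 (since 30 = 0·90 + 30), so 90 ∤ 30.

Only the forward direction holds.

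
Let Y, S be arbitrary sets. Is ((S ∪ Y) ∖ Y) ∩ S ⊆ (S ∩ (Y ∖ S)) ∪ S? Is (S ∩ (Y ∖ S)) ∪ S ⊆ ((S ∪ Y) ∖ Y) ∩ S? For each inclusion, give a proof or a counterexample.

(⟹) Let x ∈ ((S ∪ Y) ∖ Y) ∩ S. Then x ∈ S and x ∉ Y, from which x ∈ (S ∩ (Y ∖ S)) ∪ S.

(⟸) This inclusion fails. Take Y = {1}, S = {1}; then 1 ∈ (S ∩ (Y ∖ S)) ∪ S but 1 ∉ ((S ∪ Y) ∖ Y) ∩ S.

Only the forward inclusion holds.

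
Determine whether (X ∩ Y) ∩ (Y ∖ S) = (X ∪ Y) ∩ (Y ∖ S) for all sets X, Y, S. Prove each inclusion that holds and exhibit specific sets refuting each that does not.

Forward inclusion. Let x ∈ (X ∩ Y) ∩ (Y ∖ S). Then x ∈ X ∩ Y and x ∉ S, from which x ∈ (X ∪ Y) ∩ (Y ∖ S).

Reverse inclusion. This inclusion fails. Take X = ∅, Y = {1}, S = ∅; then 1 ∈ (X ∪ Y) ∩ (Y ∖ S) but 1 ∉ (X ∩ Y) ∩ (Y ∖ S).

(⊆) holds; (⊇) fails.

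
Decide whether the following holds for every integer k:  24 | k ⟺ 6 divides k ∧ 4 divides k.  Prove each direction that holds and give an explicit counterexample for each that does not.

Forward direction. If 24 ∣ k, write k = 24q. Since 24 = 4·6, k = 6·(4q), so 6 ∣ k; and since 24 = 6·4, k = 4·(6q), so 4 ∣ k.

Converse. This fails: take k = 12. Both 6 ∣ 12 and 4 ∣ 12, yet 12 is not a multiple of 24 (since 12 = 0·24 + 12), so 24 ∤ 12.

Only the forward direction holds.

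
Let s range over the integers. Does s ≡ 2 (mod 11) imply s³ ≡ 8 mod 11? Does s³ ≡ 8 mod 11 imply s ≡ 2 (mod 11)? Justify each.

Both directions hold.

(⇒) Suppose s ≡ 2 (mod 11). Write s = 11j + 2. Then (11j + 2)³ = 1331j³ + 726j² + 132j + 8 = 11(121j³ + 66j² + 12j) + 8, so s³ ≡ 8 (mod 11).

(⇐) Conversely, suppose s³ ≡ 8 (mod 11). The only residue r in {0, …, 10} with r³ ≡ 8 (mod 11) is r = 2, so s ≡ 2 (mod 11).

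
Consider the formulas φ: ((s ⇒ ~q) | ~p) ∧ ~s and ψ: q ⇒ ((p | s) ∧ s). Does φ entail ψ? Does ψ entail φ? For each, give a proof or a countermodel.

(⇒) This fails. Under s = F, q = T, p = F, the left side is true but the right side is false.

(⇐) This fails. Under s = T, q = F, p = F, the left side is false but the right side is true.

Neither direction holds.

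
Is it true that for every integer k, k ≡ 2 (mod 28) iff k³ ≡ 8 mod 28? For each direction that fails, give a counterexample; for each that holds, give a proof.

(⟹) Suppose k ≡ 2 (mod 28). Write k = 28j + 2. Then (28j + 2)³ = 21952j³ + 4704j² + 336j + 8 = 28(784j³ + 168j² + 12j) + 8, so k³ ≡ 8 (mod 28).

(⟸) This fails: take k = 4. Then 4³ = 64 ≡ 8 (mod 28), yet 4 ≡ 4 (mod 28), not 2.

The forward direction holds; the converse fails.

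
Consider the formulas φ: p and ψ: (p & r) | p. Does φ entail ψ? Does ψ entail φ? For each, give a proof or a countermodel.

Both directions hold; the statement is true.

(⟸) Assume the antecedent. If r is true, the antecedent forces (r = T, p = T), and p holds there. If r is false, the antecedent forces (r = F, p = T), and p holds there. Either way p holds.

(⟹) Assume the antecedent. If r is true, the antecedent forces (r = T, p = T), and (p & r) | p holds there. If r is false, the antecedent forces (r = F, p = T), and (p & r) | p holds there. Either way (p & r) | p holds.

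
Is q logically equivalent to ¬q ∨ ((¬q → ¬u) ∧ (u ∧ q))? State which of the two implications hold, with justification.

(⇒) This fails. Under q = T, u = F, the left side is true but the right side is false.

(⇐) This fails. Under q = F, u = F, the left side is false but the right side is true.

Neither direction holds.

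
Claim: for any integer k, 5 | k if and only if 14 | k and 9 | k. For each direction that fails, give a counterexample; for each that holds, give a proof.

(⟹) This fails: take k = 5. Certainly 5 ∣ 5, but 14 ∤ 5.

(⟸) This fails: take k = 126. Both 14 ∣ 126 and 9 ∣ 126, yet 126 is not a multiple of 5 (since 126 = 25·5 + 1), so 5 ∤ 126.

(⇒) fails and (⇐) fails.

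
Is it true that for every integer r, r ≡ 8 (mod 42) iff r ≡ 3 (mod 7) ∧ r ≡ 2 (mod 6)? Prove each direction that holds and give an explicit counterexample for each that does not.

Neither implication holds.

[⇒] This fails: r = 8 gives 8 ≡ 8 (mod 42) but 8 ≡ 1 (mod 7), so the conjunction on the right does not hold.

[⇐] This fails: r = 38 satisfies both congruences on the right (38 ≡ 3 mod 7 and 38 ≡ 2 mod 6) yet 38 ≡ 38 (mod 42), not 8.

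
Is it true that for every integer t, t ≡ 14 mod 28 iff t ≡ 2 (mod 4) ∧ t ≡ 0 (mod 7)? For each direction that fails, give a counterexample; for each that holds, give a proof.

Equivalent; both directions hold.

(⟸) If t ≡ 2 (mod 4) and t ≡ 0 (mod 7), then by the Chinese remainder theorem t ≡ 14 (mod 28). This is exactly t ≡ 14 (mod 28).

(⟹) Suppose t ≡ 14 (mod 28); write t = 28j + 14. Since 4 ∣ 28, reducing mod 4 gives t ≡ 14 ≡ 2 (mod 4); since 7 ∣ 28, reducing mod 7 gives t ≡ 14 ≡ 0 (mod 7).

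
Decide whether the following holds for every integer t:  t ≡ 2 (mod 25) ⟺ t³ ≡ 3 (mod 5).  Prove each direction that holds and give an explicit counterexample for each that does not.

[⇒] Suppose t ≡ 2 (mod 25). Then t³ ≡ 2³ = 8 (mod 25), and since 5 ∣ 25, also t³ ≡ 3 (mod 5).

[⇐] This fails: take t = 7. Then 7³ = 343 ≡ 3 (mod 5), yet 7 ≡ 7 (mod 25), not 2.

Not equivalent: only (⇒) holds.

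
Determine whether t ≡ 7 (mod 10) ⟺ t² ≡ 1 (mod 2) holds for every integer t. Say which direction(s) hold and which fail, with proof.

(→) Suppose t ≡ 7 (mod 10). Then t² ≡ 7² = 49 (mod 10), and since 2 ∣ 10, also t² ≡ 1 (mod 2).

(←) This fails: take t = 1. Then 1² = 1 ≡ 1 (mod 2), yet 1 ≡ 1 (mod 10), not 7.

Only the forward implication holds.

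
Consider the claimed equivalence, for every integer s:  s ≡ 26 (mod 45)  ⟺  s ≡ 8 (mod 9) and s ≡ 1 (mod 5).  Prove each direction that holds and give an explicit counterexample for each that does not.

[⇒] Suppose s ≡ 26 (mod 45); write s = 45j + 26. Since 9 ∣ 45, reducing mod 9 gives s ≡ 26 ≡ 8 (mod 9); since 5 ∣ 45, reducing mod 5 gives s ≡ 26 ≡ 1 (mod 5).

[⇐] Conversely, if s ≡ 8 (mod 9) and s ≡ 1 (mod 5), then by the Chinese remainder theorem s ≡ 26 (mod 45). This is exactly s ≡ 26 (mod 45).

Both directions hold; the statement is true.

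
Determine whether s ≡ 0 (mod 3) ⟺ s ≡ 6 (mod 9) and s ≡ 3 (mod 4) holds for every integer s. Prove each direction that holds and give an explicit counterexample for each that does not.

Only the reverse direction holds.

(⇒) This fails: s = 0 gives 0 ≡ 0 (mod 3) but 0 ≡ 0 (mod 9), so the conjunction on the right does not hold.

(⇐) Conversely, if s ≡ 6 (mod 9) and s ≡ 3 (mod 4), then by the Chinese remainder theorem s ≡ 15 (mod 36). Since 15 ≡ 0 (mod 3) and 3 ∣ 36, we get s ≡ 0 (mod 3).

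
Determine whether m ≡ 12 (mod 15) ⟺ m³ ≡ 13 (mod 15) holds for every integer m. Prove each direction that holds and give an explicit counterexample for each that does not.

(⇒) fails and (⇐) fails.

(⇒) This fails: take m = 12. Then 12 ≡ 12 (mod 15), but 12³ = 1728 ≡ 3 (mod 15), not 13.

(⇐) This fails: take m = 7. Then 7³ = 343 ≡ 13 (mod 15), yet 7 ≡ 7 (mod 15), not 12.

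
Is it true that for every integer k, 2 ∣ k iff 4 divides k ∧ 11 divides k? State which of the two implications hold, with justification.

(⇒) This fails: take k = 2. Certainly 2 ∣ 2, but 4 ∤ 2.

(⇐) Suppose 4 ∣ k and 11 ∣ k. Any common multiple of 4 and 11 is a multiple of their lcm; here gcd(4, 11) = 1, so lcm(4, 11) = 4·11 = 44, so 44 ∣ k. Since 2 ∣ 44, it follows that 2 ∣ k.

(⇒) fails; (⇐) holds.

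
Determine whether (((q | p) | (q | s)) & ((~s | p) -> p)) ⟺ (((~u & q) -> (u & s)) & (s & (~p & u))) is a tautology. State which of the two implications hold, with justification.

The forward direction fails; the converse holds.

[⇒] This fails. Under u = F, s = T, p = F, q = F, the left side is true but the right side is false.

[⇐] Assume the antecedent. If u is true, the antecedent forces (u = T, s = T, p = F, q = F) or (u = T, s = T, p = F, q = T), and the consequent holds there. If u is false, the antecedent cannot hold. Either way the consequent holds.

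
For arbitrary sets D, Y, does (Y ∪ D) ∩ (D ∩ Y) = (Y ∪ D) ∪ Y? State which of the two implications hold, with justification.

(⊆) holds; (⊇) fails.

Forward inclusion. Let x ∈ (Y ∪ D) ∩ (D ∩ Y). Then x ∈ D ∩ Y, from which x ∈ (Y ∪ D) ∪ Y.

Reverse inclusion. This inclusion fails. Take D = {1}, Y = ∅; then 1 ∈ (Y ∪ D) ∪ Y but 1 ∉ (Y ∪ D) ∩ (D ∩ Y).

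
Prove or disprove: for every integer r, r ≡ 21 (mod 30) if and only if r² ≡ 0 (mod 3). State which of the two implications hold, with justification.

(→) Suppose r ≡ 21 (mod 30). Then r² ≡ 21² = 441 (mod 30), and since 3 ∣ 30, also r² ≡ 0 (mod 3).

(←) This fails: take r = 0. Then 0² = 0 ≡ 0 (mod 3), yet 0 ≡ 0 (mod 30), not 21.

Only the forward direction holds.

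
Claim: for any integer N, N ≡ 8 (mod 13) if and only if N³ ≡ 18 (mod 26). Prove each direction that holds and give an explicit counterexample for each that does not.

(⇒) fails and (⇐) fails.

[⇒] This fails: take N = 21. Then 21 ≡ 8 (mod 13), but 21³ = 9261 ≡ 5 (mod 26), not 18.

[⇐] This fails: take N = 20. Then 20³ = 8000 ≡ 18 (mod 26), yet 20 ≡ 7 (mod 13), not 8.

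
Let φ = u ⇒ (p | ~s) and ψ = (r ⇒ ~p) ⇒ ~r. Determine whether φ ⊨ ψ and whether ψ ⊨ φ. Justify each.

[⇒] This fails. Under p = F, s = F, u = F, r = T, the left side is true but the right side is false.

[⇐] This fails. Under p = F, s = T, u = T, r = F, the left side is false but the right side is true.

Both directions fail.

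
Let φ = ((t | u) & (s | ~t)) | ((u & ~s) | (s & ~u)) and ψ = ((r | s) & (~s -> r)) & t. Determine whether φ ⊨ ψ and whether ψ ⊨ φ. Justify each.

Both directions fail.

Forward direction. This fails. Under s = T, r = F, u = F, t = F, the left side is true but the right side is false.

Converse. This fails. Under s = F, r = T, u = F, t = T, the left side is false but the right side is true.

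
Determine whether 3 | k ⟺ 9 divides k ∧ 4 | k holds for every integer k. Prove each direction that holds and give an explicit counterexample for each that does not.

Forward direction. This fails: take k = 3. Certainly 3 ∣ 3, but 9 ∤ 3.

Converse. Suppose 9 ∣ k and 4 ∣ k. Any common multiple of 9 and 4 is a multiple of their lcm; here gcd(9, 4) = 1, so lcm(9, 4) = 9·4 = 36, so 36 ∣ k. Since 3 ∣ 36, it follows that 3 ∣ k.

Only the reverse direction holds.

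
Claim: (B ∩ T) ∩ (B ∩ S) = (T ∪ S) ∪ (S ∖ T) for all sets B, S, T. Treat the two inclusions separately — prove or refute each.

(⊇) This inclusion fails. Take B = ∅, S = {1}, T = ∅; then 1 ∈ (T ∪ S) ∪ (S ∖ T) but 1 ∉ (B ∩ T) ∩ (B ∩ S).

(⊆) Let x ∈ (B ∩ T) ∩ (B ∩ S). Then x ∈ B ∩ S ∩ T, from which x ∈ (T ∪ S) ∪ (S ∖ T).

The sets are not equal: only the forward inclusion holds.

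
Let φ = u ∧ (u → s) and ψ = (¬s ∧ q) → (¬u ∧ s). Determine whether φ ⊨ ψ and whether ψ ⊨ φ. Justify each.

The forward direction holds; the converse fails.

Converse. This fails. Under s = F, q = F, u = F, the left side is false but the right side is true.

Forward direction. Assume the antecedent. If s is true, (¬s ∧ q) → (¬u ∧ s) reduces to true regardless of the other variables. If s is false, the antecedent cannot hold. Either way (¬s ∧ q) → (¬u ∧ s) holds.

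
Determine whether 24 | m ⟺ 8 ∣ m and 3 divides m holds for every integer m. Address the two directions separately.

Both implications hold.

Forward direction. If 24 ∣ m, write m = 24q. Since 24 = 3·8, m = 8·(3q), so 8 ∣ m; and since 24 = 8·3, m = 3·(8q), so 3 ∣ m.

Converse. Suppose 8 ∣ m and 3 ∣ m. Any common multiple of 8 and 3 is a multiple of their lcm; here gcd(8, 3) = 1, so lcm(8, 3) = 8·3 = 24, so 24 ∣ m.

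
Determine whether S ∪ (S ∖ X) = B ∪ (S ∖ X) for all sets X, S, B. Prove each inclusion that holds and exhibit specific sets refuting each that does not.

Both inclusions fail.

(⊆) This inclusion fails. Take X = {1}, S = {1}, B = ∅; then 1 ∈ S ∪ (S ∖ X) but 1 ∉ B ∪ (S ∖ X).

(⊇) This inclusion fails. Take X = ∅, S = ∅, B = {1}; then 1 ∈ B ∪ (S ∖ X) but 1 ∉ S ∪ (S ∖ X).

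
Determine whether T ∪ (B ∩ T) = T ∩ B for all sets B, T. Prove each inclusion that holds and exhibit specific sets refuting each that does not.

(⟹) This inclusion fails. Take B = ∅, T = {1}; then 1 ∈ T ∪ (B ∩ T) but 1 ∉ T ∩ B.

(⟸) Let x ∈ T ∩ B. Then x ∈ B ∩ T, from which x ∈ T ∪ (B ∩ T).

Only the reverse inclusion holds.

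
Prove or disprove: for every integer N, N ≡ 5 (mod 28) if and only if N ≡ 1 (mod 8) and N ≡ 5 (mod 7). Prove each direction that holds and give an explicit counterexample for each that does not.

(⟹) This fails: N = 5 gives 5 ≡ 5 (mod 28) but 5 ≡ 5 (mod 8), so the conjunction on the right does not hold.

(⟸) Conversely, if N ≡ 1 (mod 8) and N ≡ 5 (mod 7), then by the Chinese remainder theorem N ≡ 33 (mod 56). Since 33 ≡ 5 (mod 28) and 28 ∣ 56, we get N ≡ 5 (mod 28).

Only the converse holds.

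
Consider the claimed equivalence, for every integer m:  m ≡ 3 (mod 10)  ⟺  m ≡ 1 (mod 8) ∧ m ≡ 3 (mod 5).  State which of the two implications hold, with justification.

The forward direction fails; the converse holds.

Converse. If m ≡ 1 (mod 8) and m ≡ 3 (mod 5), then by the Chinese remainder theorem m ≡ 33 (mod 40). Since 33 ≡ 3 (mod 10) and 10 ∣ 40, we get m ≡ 3 (mod 10).

Forward direction. This fails: m = 3 gives 3 ≡ 3 (mod 10) but 3 ≡ 3 (mod 8), so the conjunction on the right does not hold.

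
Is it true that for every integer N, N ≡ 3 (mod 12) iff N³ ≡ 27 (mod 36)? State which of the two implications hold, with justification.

(→) Suppose N ≡ 3 (mod 12). Working modulo 36, N ∈ {3, 15, 27}; for each such r, r³ ≡ 27 (mod 36).

(←) Conversely, the residues r modulo 36 with r³ ≡ 27 (mod 36) are exactly {3, 15, 27}, and each is ≡ 3 (mod 12).

Both directions hold; the statement is true.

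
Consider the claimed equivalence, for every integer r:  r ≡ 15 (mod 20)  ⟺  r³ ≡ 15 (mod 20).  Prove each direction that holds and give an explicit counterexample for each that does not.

Forward direction. Suppose r ≡ 15 (mod 20). Write r = 20j + 15. Then (20j + 15)³ = 8000j³ + 18000j² + 13500j + 3375 = 20(400j³ + 900j² + 675j + 168) + 15, so r³ ≡ 15 (mod 20).

Converse. Suppose r³ ≡ 15 (mod 20). The only residue r in {0, …, 19} with r³ ≡ 15 (mod 20) is r = 15, so r ≡ 15 (mod 20).

Both implications hold.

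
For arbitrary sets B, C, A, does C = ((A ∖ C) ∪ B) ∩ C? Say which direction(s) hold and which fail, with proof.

(⟹) This inclusion fails. Take B = ∅, C = {1}, A = ∅; then 1 ∈ C but 1 ∉ ((A ∖ C) ∪ B) ∩ C.

(⟸) Let x ∈ ((A ∖ C) ∪ B) ∩ C. Then either x ∈ B ∩ C and x ∉ A; or x ∈ B ∩ C ∩ A. In each case x ∈ C, so ((A ∖ C) ∪ B) ∩ C ⊆ C.

Only the reverse inclusion holds.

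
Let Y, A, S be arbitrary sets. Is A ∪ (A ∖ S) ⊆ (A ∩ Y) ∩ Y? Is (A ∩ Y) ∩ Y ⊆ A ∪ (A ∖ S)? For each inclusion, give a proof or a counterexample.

The sets are not equal: only the reverse inclusion holds.

Forward inclusion. This inclusion fails. Take Y = ∅, A = {1}, S = ∅; then 1 ∈ A ∪ (A ∖ S) but 1 ∉ (A ∩ Y) ∩ Y.

Reverse inclusion. Let x ∈ (A ∩ Y) ∩ Y. Then either x ∈ Y ∩ A and x ∉ S; or x ∈ Y ∩ A ∩ S. In each case x ∈ A ∪ (A ∖ S), so (A ∩ Y) ∩ Y ⊆ A ∪ (A ∖ S).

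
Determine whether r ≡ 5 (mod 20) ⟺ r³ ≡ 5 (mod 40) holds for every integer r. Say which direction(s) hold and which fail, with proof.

Not equivalent: only (⇐) holds.

(⟹) This fails: take r = 25. Then 25 ≡ 5 (mod 20), but 25³ = 15625 ≡ 25 (mod 40), not 5.

(⟸) Conversely, the residues r modulo 40 with r³ ≡ 5 (mod 40) are exactly {5}, and each is ≡ 5 (mod 20).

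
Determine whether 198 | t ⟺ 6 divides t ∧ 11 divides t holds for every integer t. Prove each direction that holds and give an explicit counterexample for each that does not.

Not equivalent: only (⇒) holds.

Forward direction. If 198 ∣ t, write t = 198q. Since 198 = 33·6, t = 6·(33q), so 6 ∣ t; and since 198 = 18·11, t = 11·(18q), so 11 ∣ t.

Converse. This fails: take t = 66. Both 6 ∣ 66 and 11 ∣ 66, yet 66 is not a multiple of 198 (since 66 = 0·198 + 66), so 198 ∤ 66.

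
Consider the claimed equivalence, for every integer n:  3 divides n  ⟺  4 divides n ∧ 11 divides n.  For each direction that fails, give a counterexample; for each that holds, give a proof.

(⇒) This fails: take n = 3. Certainly 3 ∣ 3, but 4 ∤ 3.

(⇐) This fails: take n = 44. Both 4 ∣ 44 and 11 ∣ 44, yet 44 is not a multiple of 3 (since 44 = 14·3 + 2), so 3 ∤ 44.

Neither implication holds.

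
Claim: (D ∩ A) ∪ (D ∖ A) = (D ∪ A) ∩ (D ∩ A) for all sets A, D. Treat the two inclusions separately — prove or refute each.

(⟹) This inclusion fails. Take A = ∅, D = {1}; then 1 ∈ (D ∩ A) ∪ (D ∖ A) but 1 ∉ (D ∪ A) ∩ (D ∩ A).

(⟸) Let x ∈ (D ∪ A) ∩ (D ∩ A). Then x ∈ A ∩ D, from which x ∈ (D ∩ A) ∪ (D ∖ A).

(⊆) fails; (⊇) holds.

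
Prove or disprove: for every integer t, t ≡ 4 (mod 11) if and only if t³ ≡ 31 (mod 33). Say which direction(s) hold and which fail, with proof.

(⇒) This fails: take t = 15. Then 15 ≡ 4 (mod 11), but 15³ = 3375 ≡ 9 (mod 33), not 31.

(⇐) Conversely, the residues r modulo 33 with r³ ≡ 31 (mod 33) are exactly {4}, and each is ≡ 4 (mod 11).

Not equivalent: only (⇐) holds.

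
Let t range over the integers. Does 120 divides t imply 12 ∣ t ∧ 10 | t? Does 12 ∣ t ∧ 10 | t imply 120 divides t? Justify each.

(→) If 120 ∣ t, write t = 120q. Since 120 = 10·12, t = 12·(10q), so 12 ∣ t; and since 120 = 12·10, t = 10·(12q), so 10 ∣ t.

(←) This fails: take t = 60. Both 12 ∣ 60 and 10 ∣ 60, yet 60 is not a multiple of 120 (since 60 = 0·120 + 60), so 120 ∤ 60.

(⇒) holds; (⇐) fails.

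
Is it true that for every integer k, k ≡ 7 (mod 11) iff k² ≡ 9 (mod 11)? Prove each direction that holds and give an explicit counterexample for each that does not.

(⟹) This fails: take k = 7. Then 7 ≡ 7 (mod 11), but 7² = 49 ≡ 5 (mod 11), not 9.

(⟸) This fails: take k = 3. Then 3² = 9 ≡ 9 (mod 11), yet 3 ≡ 3 (mod 11), not 7.

Both directions fail.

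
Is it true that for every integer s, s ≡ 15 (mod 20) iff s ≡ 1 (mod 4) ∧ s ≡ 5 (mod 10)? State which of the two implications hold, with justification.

Neither direction holds.

(→) This fails: s = 15 gives 15 ≡ 15 (mod 20) but 15 ≡ 3 (mod 4), so the conjunction on the right does not hold.

(←) This fails: s = 5 satisfies both congruences on the right (5 ≡ 1 mod 4 and 5 ≡ 5 mod 10) yet 5 ≡ 5 (mod 20), not 15.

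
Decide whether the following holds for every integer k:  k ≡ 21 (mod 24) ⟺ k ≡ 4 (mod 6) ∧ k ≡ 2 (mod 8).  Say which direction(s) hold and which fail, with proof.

Neither implication holds.

[⇒] This fails: k = 21 gives 21 ≡ 21 (mod 24) but 21 ≡ 3 (mod 6), so the conjunction on the right does not hold.

[⇐] This fails: k = 10 satisfies both congruences on the right (10 ≡ 4 mod 6 and 10 ≡ 2 mod 8) yet 10 ≡ 10 (mod 24), not 21.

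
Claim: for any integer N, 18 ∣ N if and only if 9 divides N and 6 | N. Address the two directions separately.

(⇒) If 18 ∣ N, write N = 18q. Since 18 = 2·9, N = 9·(2q), so 9 ∣ N; and since 18 = 3·6, N = 6·(3q), so 6 ∣ N.

(⇐) Suppose 9 ∣ N and 6 ∣ N. Any common multiple of 9 and 6 is a multiple of their lcm; here lcm(9, 6) = 9·6/gcd(9, 6) = 54/3 = 18, so 18 ∣ N.

The biconditional holds.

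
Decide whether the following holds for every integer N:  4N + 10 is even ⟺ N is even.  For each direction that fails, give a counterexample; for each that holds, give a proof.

(⇒) This fails: take N = 3. Then 4N + 10 = 22, which is even, yet N = 3 is odd, not even.

(⇐) Suppose N is even. Since 4 is even, 4N is even for every N, so 4N + 10 has the same parity as 10, which is even. Hence 4N + 10 is even.

Only the reverse direction holds.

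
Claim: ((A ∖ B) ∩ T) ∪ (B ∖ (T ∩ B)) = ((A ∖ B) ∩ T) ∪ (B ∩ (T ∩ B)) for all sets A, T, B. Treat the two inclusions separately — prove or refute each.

Forward inclusion. This inclusion fails. Take A = ∅, T = ∅, B = {1}; then 1 ∈ ((A ∖ B) ∩ T) ∪ (B ∖ (T ∩ B)) but 1 ∉ ((A ∖ B) ∩ T) ∪ (B ∩ (T ∩ B)).

Reverse inclusion. This inclusion fails. Take A = ∅, T = {1}, B = {1}; then 1 ∈ ((A ∖ B) ∩ T) ∪ (B ∩ (T ∩ B)) but 1 ∉ ((A ∖ B) ∩ T) ∪ (B ∖ (T ∩ B)).

(⊆) fails and (⊇) fails.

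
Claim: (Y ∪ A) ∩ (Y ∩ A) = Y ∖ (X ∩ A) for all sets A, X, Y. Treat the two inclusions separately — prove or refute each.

(⟹) This inclusion fails. Take A = {1}, X = {1}, Y = {1}; then 1 ∈ (Y ∪ A) ∩ (Y ∩ A) but 1 ∉ Y ∖ (X ∩ A).

(⟸) This inclusion fails. Take A = ∅, X = ∅, Y = {1}; then 1 ∈ Y ∖ (X ∩ A) but 1 ∉ (Y ∪ A) ∩ (Y ∩ A).

Both inclusions fail.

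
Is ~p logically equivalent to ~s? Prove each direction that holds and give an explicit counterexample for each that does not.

Both directions fail.

[⇒] This fails. Under p = F, s = T, the left side is true but the right side is false.

[⇐] This fails. Under p = T, s = F, the left side is false but the right side is true.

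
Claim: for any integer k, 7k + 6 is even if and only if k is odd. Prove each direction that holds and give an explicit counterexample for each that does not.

Forward direction. This fails: k = 4 gives 7k + 6 = 34, which is even, but 4 is even, not odd.

Converse. This also fails: k = 3 is odd, but 7k + 6 = 27 is odd, not even.

Neither implication holds.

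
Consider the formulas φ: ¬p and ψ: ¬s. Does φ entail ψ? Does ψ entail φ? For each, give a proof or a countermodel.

Neither implication holds.

(→) This fails. Under p = F, s = T, the left side is true but the right side is false.

(←) This fails. Under p = T, s = F, the left side is false but the right side is true.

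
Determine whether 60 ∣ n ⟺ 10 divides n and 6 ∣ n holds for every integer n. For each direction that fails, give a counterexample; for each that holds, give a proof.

Only the forward direction holds.

Converse. This fails: take n = 30. Both 10 ∣ 30 and 6 ∣ 30, yet 30 is not a multiple of 60 (since 30 = 0·60 + 30), so 60 ∤ 30.

Forward direction. If 60 ∣ n, write n = 60q. Since 60 = 6·10, n = 10·(6q), so 10 ∣ n; and since 60 = 10·6, n = 6·(10q), so 6 ∣ n.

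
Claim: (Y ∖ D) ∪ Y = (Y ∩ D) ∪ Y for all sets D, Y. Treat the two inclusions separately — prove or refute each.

(⟸) Let x ∈ (Y ∩ D) ∪ Y. Then either x ∈ Y and x ∉ D; or x ∈ D ∩ Y. In each case x ∈ (Y ∖ D) ∪ Y, so (Y ∩ D) ∪ Y ⊆ (Y ∖ D) ∪ Y.

(⟹) Let x ∈ (Y ∖ D) ∪ Y. Then either x ∈ Y and x ∉ D; or x ∈ D ∩ Y. In each case x ∈ (Y ∩ D) ∪ Y, so (Y ∖ D) ∪ Y ⊆ (Y ∩ D) ∪ Y.

Both inclusions hold; the sets are equal.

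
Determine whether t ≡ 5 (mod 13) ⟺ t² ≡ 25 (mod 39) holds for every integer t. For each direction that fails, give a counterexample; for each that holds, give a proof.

(⇒) This fails: take t = 18. Then 18 ≡ 5 (mod 13), but 18² = 324 ≡ 12 (mod 39), not 25.

(⇐) This fails: take t = 8. Then 8² = 64 ≡ 25 (mod 39), yet 8 ≡ 8 (mod 13), not 5.

Neither direction holds.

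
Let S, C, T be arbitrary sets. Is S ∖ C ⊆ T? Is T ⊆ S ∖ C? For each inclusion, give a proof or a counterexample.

(⟹) This inclusion fails. Take S = {1}, C = ∅, T = ∅; then 1 ∈ S ∖ C but 1 ∉ T.

(⟸) This inclusion fails. Take S = ∅, C = ∅, T = {1}; then 1 ∈ T but 1 ∉ S ∖ C.

Neither inclusion holds.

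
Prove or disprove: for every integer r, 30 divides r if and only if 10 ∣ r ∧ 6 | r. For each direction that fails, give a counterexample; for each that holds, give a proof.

The biconditional holds.

(→) If 30 ∣ r, write r = 30q. Since 30 = 3·10, r = 10·(3q), so 10 ∣ r; and since 30 = 5·6, r = 6·(5q), so 6 ∣ r.

(←) Suppose 10 ∣ r and 6 ∣ r. Any common multiple of 10 and 6 is a multiple of their lcm; here lcm(10, 6) = 10·6/gcd(10, 6) = 60/2 = 30, so 30 ∣ r.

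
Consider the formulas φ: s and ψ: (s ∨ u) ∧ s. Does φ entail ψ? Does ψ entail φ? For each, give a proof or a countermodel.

Both directions hold; the statement is true.

(⟸) Assume the antecedent. If u is true, the antecedent forces (u = T, s = T), and s holds there. If u is false, the antecedent forces (u = F, s = T), and s holds there. Either way s holds.

(⟹) Assume the antecedent. If u is true, the antecedent forces (u = T, s = T), and (s ∨ u) ∧ s holds there. If u is false, the antecedent forces (u = F, s = T), and (s ∨ u) ∧ s holds there. Either way (s ∨ u) ∧ s holds.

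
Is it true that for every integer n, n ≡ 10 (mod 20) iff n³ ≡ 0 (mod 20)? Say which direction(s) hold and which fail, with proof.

(⟸) This fails: take n = 0. Then 0³ = 0 ≡ 0 (mod 20), yet 0 ≡ 0 (mod 20), not 10.

(⟹) Suppose n ≡ 10 (mod 20). Write n = 20j + 10. Then (20j + 10)³ = 8000j³ + 12000j² + 6000j + 1000 = 20(400j³ + 600j² + 300j + 50) + 0, so n³ ≡ 0 (mod 20).

Only the forward direction holds.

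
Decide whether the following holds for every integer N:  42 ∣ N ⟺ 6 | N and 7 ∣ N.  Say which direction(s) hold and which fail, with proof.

The biconditional holds.

(→) If 42 ∣ N, write N = 42q. Since 42 = 7·6, N = 6·(7q), so 6 ∣ N; and since 42 = 6·7, N = 7·(6q), so 7 ∣ N.

(←) Suppose 6 ∣ N and 7 ∣ N. Any common multiple of 6 and 7 is a multiple of their lcm; here gcd(6, 7) = 1, so lcm(6, 7) = 6·7 = 42, so 42 ∣ N.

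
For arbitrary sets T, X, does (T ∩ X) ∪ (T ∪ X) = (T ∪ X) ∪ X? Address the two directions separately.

Both inclusions hold; the sets are equal.

(⊇) Let x ∈ (T ∪ X) ∪ X. Then either x ∈ T and x ∉ X; or x ∈ X and x ∉ T; or x ∈ T ∩ X. In each case x ∈ (T ∩ X) ∪ (T ∪ X), so (T ∪ X) ∪ X ⊆ (T ∩ X) ∪ (T ∪ X).

(⊆) Let x ∈ (T ∩ X) ∪ (T ∪ X). Then either x ∈ T and x ∉ X; or x ∈ X and x ∉ T; or x ∈ T ∩ X. In each case x ∈ (T ∪ X) ∪ X, so (T ∩ X) ∪ (T ∪ X) ⊆ (T ∪ X) ∪ X.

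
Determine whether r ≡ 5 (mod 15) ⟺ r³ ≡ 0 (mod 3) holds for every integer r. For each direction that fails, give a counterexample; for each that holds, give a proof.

(→) This fails: take r = 5. Then 5 ≡ 5 (mod 15), but 5³ = 125 ≡ 2 (mod 3), not 0.

(←) This fails: take r = 0. Then 0³ = 0 ≡ 0 (mod 3), yet 0 ≡ 0 (mod 15), not 5.

Both directions fail.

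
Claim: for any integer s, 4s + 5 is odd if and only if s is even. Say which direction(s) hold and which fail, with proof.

Not equivalent: only (⇐) holds.

(←) Suppose s is even. Since 4 is even, 4s is even for every s, so 4s + 5 has the same parity as 5, which is odd. Hence 4s + 5 is odd.

(→) This fails: take s = 7. Then 4s + 5 = 33, which is odd, yet s = 7 is odd, not even.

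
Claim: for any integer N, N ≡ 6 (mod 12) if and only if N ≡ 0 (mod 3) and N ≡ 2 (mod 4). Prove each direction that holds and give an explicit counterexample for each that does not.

(⟹) Suppose N ≡ 6 (mod 12); write N = 12j + 6. Since 3 ∣ 12, reducing mod 3 gives N ≡ 6 ≡ 0 (mod 3); since 4 ∣ 12, reducing mod 4 gives N ≡ 6 ≡ 2 (mod 4).

(⟸) Conversely, if N ≡ 0 (mod 3) and N ≡ 2 (mod 4), then by the Chinese remainder theorem N ≡ 6 (mod 12). This is exactly N ≡ 6 (mod 12).

Both implications hold.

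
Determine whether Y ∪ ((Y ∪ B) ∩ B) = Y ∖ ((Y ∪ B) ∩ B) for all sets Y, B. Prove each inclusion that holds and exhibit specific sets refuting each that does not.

Forward inclusion. This inclusion fails. Take Y = ∅, B = {1}; then 1 ∈ Y ∪ ((Y ∪ B) ∩ B) but 1 ∉ Y ∖ ((Y ∪ B) ∩ B).

Reverse inclusion. Let x ∈ Y ∖ ((Y ∪ B) ∩ B). Then x ∈ Y and x ∉ B, from which x ∈ Y ∪ ((Y ∪ B) ∩ B).

Only the reverse inclusion holds.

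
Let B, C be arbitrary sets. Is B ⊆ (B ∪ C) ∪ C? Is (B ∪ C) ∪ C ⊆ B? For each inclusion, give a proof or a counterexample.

(⊆) holds; (⊇) fails.

(⟹) Let x ∈ B. Then either x ∈ B and x ∉ C; or x ∈ B ∩ C. In each case x ∈ (B ∪ C) ∪ C, so B ⊆ (B ∪ C) ∪ C.

(⟸) This inclusion fails. Take B = ∅, C = {1}; then 1 ∈ (B ∪ C) ∪ C but 1 ∉ B.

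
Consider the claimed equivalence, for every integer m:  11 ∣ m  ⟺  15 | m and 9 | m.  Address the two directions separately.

Neither implication holds.

[⇒] This fails: take m = 11. Certainly 11 ∣ 11, but 15 ∤ 11.

[⇐] This fails: take m = 45. Both 15 ∣ 45 and 9 ∣ 45, yet 45 is not a multiple of 11 (since 45 = 4·11 + 1), so 11 ∤ 45.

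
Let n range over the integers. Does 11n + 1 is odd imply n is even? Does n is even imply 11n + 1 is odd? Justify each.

Both directions hold; the statement is true.

(⇒) Suppose 11n + 1 is odd. Since 11 is odd, 11n and n have the same parity, so 11n + 1 ≡ n + 1 (mod 2). As 1 is odd, 11n + 1 is odd exactly when n is even. Thus n is even.

(⇐) Conversely, suppose n is even; write n = 2j. Then 11n + 1 = 11·(2j) + 1 = 2·11j + 1, which is odd.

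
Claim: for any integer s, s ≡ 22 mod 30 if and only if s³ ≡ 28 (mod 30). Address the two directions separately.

Equivalent; both directions hold.

[⇐] Suppose s³ ≡ 28 (mod 30). The only residue r in {0, …, 29} with r³ ≡ 28 (mod 30) is r = 22, so s ≡ 22 (mod 30).

[⇒] Suppose s ≡ 22 mod 30. Write s = 30j + 22. Then (30j + 22)³ = 27000j³ + 59400j² + 43560j + 10648 = 30(900j³ + 1980j² + 1452j + 354) + 28, so s³ ≡ 28 (mod 30).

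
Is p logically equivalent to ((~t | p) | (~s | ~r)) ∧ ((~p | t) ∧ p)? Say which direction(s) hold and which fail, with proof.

Only the converse holds.

(⇒) This fails. Under r = F, p = T, s = F, t = F, the left side is true but the right side is false.

(⇐) Assume the antecedent. If r is true, the antecedent forces (r = T, p = T, s = F, t = T) or (r = T, p = T, s = T, t = T), and p holds there. If r is false, the antecedent forces (r = F, p = T, s = F, t = T) or (r = F, p = T, s = T, t = T), and p holds there. Either way p holds.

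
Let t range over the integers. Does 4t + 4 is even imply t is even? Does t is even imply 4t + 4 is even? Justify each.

Forward direction. This fails: take t = 3. Then 4t + 4 = 16, which is even, yet t = 3 is odd, not even.

Converse. Suppose t is even. Since 4 is even, 4t is even for every t, so 4t + 4 has the same parity as 4, which is even. Hence 4t + 4 is even.

(⇒) fails; (⇐) holds.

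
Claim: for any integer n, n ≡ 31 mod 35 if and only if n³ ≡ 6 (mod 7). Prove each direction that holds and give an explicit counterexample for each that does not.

(→) Suppose n ≡ 31 (mod 35). Then n³ ≡ 31³ = 29791 (mod 35), and since 7 ∣ 35, also n³ ≡ 6 (mod 7).

(←) This fails: take n = 3. Then 3³ = 27 ≡ 6 (mod 7), yet 3 ≡ 3 (mod 35), not 31.

Only the forward implication holds.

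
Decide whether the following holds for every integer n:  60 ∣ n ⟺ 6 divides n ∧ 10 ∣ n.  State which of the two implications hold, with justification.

The forward direction holds; the converse fails.

[⇒] If 60 ∣ n, write n = 60q. Since 60 = 10·6, n = 6·(10q), so 6 ∣ n; and since 60 = 6·10, n = 10·(6q), so 10 ∣ n.

[⇐] This fails: take n = 30. Both 6 ∣ 30 and 10 ∣ 30, yet 30 is not a multiple of 60 (since 30 = 0·60 + 30), so 60 ∤ 30.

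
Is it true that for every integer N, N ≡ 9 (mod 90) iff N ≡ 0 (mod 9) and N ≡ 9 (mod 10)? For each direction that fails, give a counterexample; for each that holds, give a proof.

Equivalent; both directions hold.

(←) If N ≡ 0 (mod 9) and N ≡ 9 (mod 10), then by the Chinese remainder theorem N ≡ 9 (mod 90). This is exactly N ≡ 9 (mod 90).

(→) Suppose N ≡ 9 (mod 90); write N = 90j + 9. Since 9 ∣ 90, reducing mod 9 gives N ≡ 9 ≡ 0 (mod 9); since 10 ∣ 90, reducing mod 10 gives N ≡ 9 (mod 10).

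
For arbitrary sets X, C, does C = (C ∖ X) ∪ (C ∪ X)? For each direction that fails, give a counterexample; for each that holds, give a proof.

(⊆) holds; (⊇) fails.

(⟹) Let x ∈ C. Then either x ∈ C and x ∉ X; or x ∈ X ∩ C. In each case x ∈ (C ∖ X) ∪ (C ∪ X), so C ⊆ (C ∖ X) ∪ (C ∪ X).

(⟸) This inclusion fails. Take X = {1}, C = ∅; then 1 ∈ (C ∖ X) ∪ (C ∪ X) but 1 ∉ C.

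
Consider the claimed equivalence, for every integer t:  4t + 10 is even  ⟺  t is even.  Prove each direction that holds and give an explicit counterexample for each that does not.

[⇐] Suppose t is even. Since 4 is even, 4t is even for every t, so 4t + 10 has the same parity as 10, which is even. Hence 4t + 10 is even.

[⇒] This fails: take t = 3. Then 4t + 10 = 22, which is even, yet t = 3 is odd, not even.

Only the reverse direction holds.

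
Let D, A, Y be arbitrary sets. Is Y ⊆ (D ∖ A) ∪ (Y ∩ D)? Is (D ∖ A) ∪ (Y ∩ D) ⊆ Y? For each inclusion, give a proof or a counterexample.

Both inclusions fail.

(⊆) This inclusion fails. Take D = ∅, A = ∅, Y = {1}; then 1 ∈ Y but 1 ∉ (D ∖ A) ∪ (Y ∩ D).

(⊇) This inclusion fails. Take D = {1}, A = ∅, Y = ∅; then 1 ∈ (D ∖ A) ∪ (Y ∩ D) but 1 ∉ Y.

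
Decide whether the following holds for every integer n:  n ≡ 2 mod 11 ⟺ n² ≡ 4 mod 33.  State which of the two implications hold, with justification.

(⇒) fails and (⇐) fails.

[⇒] This fails: take n = 24. Then 24 ≡ 2 (mod 11), but 24² = 576 ≡ 15 (mod 33), not 4.

[⇐] This fails: take n = 20. Then 20² = 400 ≡ 4 (mod 33), yet 20 ≡ 9 (mod 11), not 2.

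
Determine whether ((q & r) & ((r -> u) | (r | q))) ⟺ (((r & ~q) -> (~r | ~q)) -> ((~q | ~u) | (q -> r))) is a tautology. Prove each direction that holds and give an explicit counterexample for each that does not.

Only the forward direction holds.

[⇒] Assume the antecedent. If q is true, the antecedent forces (q = T, u = F, r = T) or (q = T, u = T, r = T), and the consequent holds there. If q is false, the antecedent cannot hold. Either way the consequent holds.

[⇐] This fails. Under q = F, u = F, r = F, the left side is false but the right side is true.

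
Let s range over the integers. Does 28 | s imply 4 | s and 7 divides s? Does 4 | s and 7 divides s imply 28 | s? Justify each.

Both directions hold.

(←) Suppose 4 ∣ s and 7 ∣ s. Any common multiple of 4 and 7 is a multiple of their lcm; here gcd(4, 7) = 1, so lcm(4, 7) = 4·7 = 28, so 28 ∣ s.

(→) If 28 ∣ s, write s = 28q. Since 28 = 7·4, s = 4·(7q), so 4 ∣ s; and since 28 = 4·7, s = 7·(4q), so 7 ∣ s.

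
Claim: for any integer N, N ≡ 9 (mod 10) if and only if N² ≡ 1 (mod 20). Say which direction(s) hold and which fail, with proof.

Forward direction. Suppose N ≡ 9 (mod 10). Working modulo 20, N ∈ {9, 19}; for each such r, r² ≡ 1 (mod 20).

Converse. This fails: take N = 1. Then 1² = 1 ≡ 1 (mod 20), yet 1 ≡ 1 (mod 10), not 9.

Not equivalent: only (⇒) holds.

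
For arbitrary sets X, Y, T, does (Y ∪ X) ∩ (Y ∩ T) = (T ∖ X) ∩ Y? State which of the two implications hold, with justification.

The sets are not equal: only the reverse inclusion holds.

Forward inclusion. This inclusion fails. Take X = {1}, Y = {1}, T = {1}; then 1 ∈ (Y ∪ X) ∩ (Y ∩ T) but 1 ∉ (T ∖ X) ∩ Y.

Reverse inclusion. Let x ∈ (T ∖ X) ∩ Y. Then x ∈ Y ∩ T and x ∉ X, from which x ∈ (Y ∪ X) ∩ (Y ∩ T).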